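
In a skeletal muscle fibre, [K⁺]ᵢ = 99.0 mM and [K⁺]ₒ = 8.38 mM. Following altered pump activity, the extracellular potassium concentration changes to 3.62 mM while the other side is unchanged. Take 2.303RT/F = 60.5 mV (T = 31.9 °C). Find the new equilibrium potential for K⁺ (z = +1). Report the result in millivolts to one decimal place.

-86.9 mV

After the shift: [K⁺]_out = 3.62, [K⁺]_in = 99.0 mM.
E_new = (60.5/1)·log₁₀(3.62/99.0) = 60.50 · (-1.4369) = -86.93 mV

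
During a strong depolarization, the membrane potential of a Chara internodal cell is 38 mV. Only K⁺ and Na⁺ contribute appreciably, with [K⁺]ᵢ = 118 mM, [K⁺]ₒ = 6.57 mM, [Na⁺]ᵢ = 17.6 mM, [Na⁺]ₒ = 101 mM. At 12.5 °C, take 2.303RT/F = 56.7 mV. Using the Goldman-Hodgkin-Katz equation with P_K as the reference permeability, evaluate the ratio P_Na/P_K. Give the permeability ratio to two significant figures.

Let α = P_Na/P_K. GHK: Vm = 56.7·log₁₀[(Kₒ + α·Naₒ)/(Kᵢ + α·Naᵢ)].
10^(Vm/56.7) = 10^(38.0/56.7) = 4.6794
So 4.6794·(Kᵢ + α·Naᵢ) = Kₒ + α·Naₒ → α = (4.6794·118.0 − 6.57) / (101.0 − 4.6794·17.6)
α = (552.2 − 6.57) / (101.0 − 82.36) = 545.6/18.64 = 29.27

29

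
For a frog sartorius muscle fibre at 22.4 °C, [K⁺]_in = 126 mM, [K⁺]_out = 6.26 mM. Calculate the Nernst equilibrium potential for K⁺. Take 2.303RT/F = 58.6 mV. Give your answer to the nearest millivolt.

E = (58.6/z) · log₁₀([K⁺]_out/[K⁺]_in) with z = +1.
= (58.6/1) · log₁₀(6.26/126) = 58.60 · log₁₀(0.04968)
= 58.60 · (-1.3038) = -76.40 mV

-76 mV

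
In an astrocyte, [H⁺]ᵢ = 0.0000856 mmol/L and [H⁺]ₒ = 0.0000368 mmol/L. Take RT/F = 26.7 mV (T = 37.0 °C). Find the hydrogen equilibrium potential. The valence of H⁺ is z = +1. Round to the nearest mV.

E = (26.7/z) · ln([H⁺]_out/[H⁺]_in) with z = +1.
= (26.7/1) · ln(0.0000368/0.0000856) = 26.70 · ln(0.4299)
= 26.70 · (-0.8442) = -22.54 mV

-23 mV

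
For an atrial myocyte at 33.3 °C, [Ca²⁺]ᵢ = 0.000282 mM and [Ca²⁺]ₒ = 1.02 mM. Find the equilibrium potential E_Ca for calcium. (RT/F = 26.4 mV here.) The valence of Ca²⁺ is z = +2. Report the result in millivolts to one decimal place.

E = (26.4/z) · ln([Ca²⁺]_out/[Ca²⁺]_in) with z = +2.
= (26.4/2) · ln(1.02/0.000282) = 13.20 · ln(3617)
= 13.20 · (8.1934) = 108.15 mV

108.2 mV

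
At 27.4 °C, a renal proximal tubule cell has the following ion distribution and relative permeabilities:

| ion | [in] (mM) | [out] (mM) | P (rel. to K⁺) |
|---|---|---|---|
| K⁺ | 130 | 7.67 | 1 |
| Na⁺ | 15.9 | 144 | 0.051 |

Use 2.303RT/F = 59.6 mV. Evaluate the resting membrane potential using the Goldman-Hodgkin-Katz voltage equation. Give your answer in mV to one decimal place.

Vm = 59.6 · log₁₀[(Σ P·[cation]ₒ + Σ P·[anion]ᵢ) / (Σ P·[cation]ᵢ + Σ P·[anion]ₒ)]
Numerator = 1×7.67 + 0.051×144 = 15.01
Denominator = 1×130 + 0.051×15.9 = 130.8
Vm = 59.6 · log₁₀(0.11478) = 59.6 × (-0.9401) = -56.03 mV

-56.0 mV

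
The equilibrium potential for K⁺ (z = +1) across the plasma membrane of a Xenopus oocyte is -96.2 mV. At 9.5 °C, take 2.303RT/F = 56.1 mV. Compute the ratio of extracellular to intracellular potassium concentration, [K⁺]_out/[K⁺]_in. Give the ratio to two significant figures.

log₁₀([out]/[in]) = E·z/(56.1) = -96.2 × 1 / 56.1 = -1.7148
[out]/[in] = 10^(-1.7148) = 0.01928

0.019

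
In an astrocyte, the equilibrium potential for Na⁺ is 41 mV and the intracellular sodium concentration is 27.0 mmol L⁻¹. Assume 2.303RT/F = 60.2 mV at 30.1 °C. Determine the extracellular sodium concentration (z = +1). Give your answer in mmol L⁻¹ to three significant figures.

Nernst: E = (60.2/1) · log₁₀([out]/[in]), so log₁₀([out]/[in]) = 41.0 × 1 / 60.2 = 0.6811.
[out]/[in] = 10^(0.6811) = 4.798.
[out] = 4.798 × 27.0 = 129.5 mmol L⁻¹.

130 mmol L⁻¹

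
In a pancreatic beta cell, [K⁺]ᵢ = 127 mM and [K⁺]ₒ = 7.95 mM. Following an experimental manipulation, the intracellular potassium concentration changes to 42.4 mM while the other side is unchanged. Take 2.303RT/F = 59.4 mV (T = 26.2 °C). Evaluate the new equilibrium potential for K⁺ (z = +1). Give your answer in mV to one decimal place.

After the shift: [K⁺]_out = 7.95, [K⁺]_in = 42.4 mM.
E_new = (59.4/1)·log₁₀(7.95/42.4) = 59.40 · (-0.7270) = -43.18 mV

-43.2 mV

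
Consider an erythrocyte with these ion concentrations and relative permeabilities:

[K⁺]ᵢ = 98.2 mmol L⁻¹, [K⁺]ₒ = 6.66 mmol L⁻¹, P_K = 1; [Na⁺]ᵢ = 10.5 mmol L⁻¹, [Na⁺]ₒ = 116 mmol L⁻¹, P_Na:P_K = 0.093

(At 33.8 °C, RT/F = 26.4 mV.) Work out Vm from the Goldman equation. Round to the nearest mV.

-46 mV

Vm = 26.4 · ln[(Σ P·[cation]ₒ + Σ P·[anion]ᵢ) / (Σ P·[cation]ᵢ + Σ P·[anion]ₒ)]
Numerator = 1×6.66 + 0.093×116 = 17.45
Denominator = 1×98.2 + 0.093×10.5 = 99.18
Vm = 26.4 · ln(0.17593) = 26.4 × (-1.7377) = -45.87 mV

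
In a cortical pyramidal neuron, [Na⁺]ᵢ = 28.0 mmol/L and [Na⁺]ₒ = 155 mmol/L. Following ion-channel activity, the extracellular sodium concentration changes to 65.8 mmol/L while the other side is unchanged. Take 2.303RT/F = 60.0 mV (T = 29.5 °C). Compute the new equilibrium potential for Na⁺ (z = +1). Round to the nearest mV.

After the shift: [Na⁺]_out = 65.8, [Na⁺]_in = 28.0 mmol/L.
E_new = (60.0/1)·log₁₀(65.8/28.0) = 60.00 · (0.3711) = 22.26 mV

22 mV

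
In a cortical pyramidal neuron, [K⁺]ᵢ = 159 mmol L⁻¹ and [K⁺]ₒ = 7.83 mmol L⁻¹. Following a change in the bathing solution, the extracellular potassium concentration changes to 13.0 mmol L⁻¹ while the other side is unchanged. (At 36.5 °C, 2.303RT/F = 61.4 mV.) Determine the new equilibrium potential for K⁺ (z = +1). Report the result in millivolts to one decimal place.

After the shift: [K⁺]_out = 13.0, [K⁺]_in = 159 mmol L⁻¹.
E_new = (61.4/1)·log₁₀(13.0/159) = 61.40 · (-1.0875) = -66.77 mV

-66.8 mV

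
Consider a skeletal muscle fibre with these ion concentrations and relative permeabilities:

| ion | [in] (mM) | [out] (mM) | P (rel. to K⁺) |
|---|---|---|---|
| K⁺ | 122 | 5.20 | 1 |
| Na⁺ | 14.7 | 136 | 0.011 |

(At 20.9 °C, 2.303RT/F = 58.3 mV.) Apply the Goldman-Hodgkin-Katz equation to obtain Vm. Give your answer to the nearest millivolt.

Vm = 58.3 · log₁₀[(Σ P·[cation]ₒ + Σ P·[anion]ᵢ) / (Σ P·[cation]ᵢ + Σ P·[anion]ₒ)]
Numerator = 1×5.20 + 0.011×136 = 6.696
Denominator = 1×122 + 0.011×14.7 = 122.2
Vm = 58.3 · log₁₀(0.054813) = 58.3 × (-1.2611) = -73.52 mV

-74 mV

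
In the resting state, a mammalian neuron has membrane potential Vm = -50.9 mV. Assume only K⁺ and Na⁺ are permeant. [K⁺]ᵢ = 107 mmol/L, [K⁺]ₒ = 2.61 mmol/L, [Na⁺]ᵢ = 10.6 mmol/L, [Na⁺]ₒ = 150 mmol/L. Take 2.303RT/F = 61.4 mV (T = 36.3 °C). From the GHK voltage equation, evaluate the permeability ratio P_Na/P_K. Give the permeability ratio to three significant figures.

0.0893

Let α = P_Na/P_K. GHK: Vm = 61.4·log₁₀[(Kₒ + α·Naₒ)/(Kᵢ + α·Naᵢ)].
10^(Vm/61.4) = 10^(-50.9/61.4) = 0.14826
So 0.14826·(Kᵢ + α·Naᵢ) = Kₒ + α·Naₒ → α = (0.14826·107.0 − 2.61) / (150.0 − 0.14826·10.6)
α = (15.86 − 2.61) / (150.0 − 1.572) = 13.25/148.4 = 0.08929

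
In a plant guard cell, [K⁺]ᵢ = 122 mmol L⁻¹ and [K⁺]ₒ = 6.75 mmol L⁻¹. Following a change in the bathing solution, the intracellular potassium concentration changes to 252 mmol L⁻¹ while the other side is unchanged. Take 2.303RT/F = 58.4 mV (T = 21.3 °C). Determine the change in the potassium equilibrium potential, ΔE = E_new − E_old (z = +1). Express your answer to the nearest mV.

-18 mV

E_old = (58.4/1)·log₁₀(6.75/122) = -73.41 mV
E_new = (58.4/1)·log₁₀(6.75/252) = -91.81 mV
ΔE = -91.81 − (-73.41) = -18.40 mV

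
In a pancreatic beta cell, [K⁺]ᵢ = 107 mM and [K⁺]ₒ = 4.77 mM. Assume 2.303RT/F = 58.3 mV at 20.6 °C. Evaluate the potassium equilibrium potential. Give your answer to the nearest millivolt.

E = (58.3/z) · log₁₀([K⁺]_out/[K⁺]_in) with z = +1.
= (58.3/1) · log₁₀(4.77/107) = 58.30 · log₁₀(0.04458)
= 58.30 · (-1.3509) = -78.76 mV

-79 mV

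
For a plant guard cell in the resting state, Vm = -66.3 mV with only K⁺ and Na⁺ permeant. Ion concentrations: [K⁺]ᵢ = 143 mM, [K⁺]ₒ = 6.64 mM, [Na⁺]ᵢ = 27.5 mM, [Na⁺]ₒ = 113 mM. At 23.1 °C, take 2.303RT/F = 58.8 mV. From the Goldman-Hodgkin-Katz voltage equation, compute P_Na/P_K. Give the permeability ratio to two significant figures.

0.036

Let α = P_Na/P_K. GHK: Vm = 58.8·log₁₀[(Kₒ + α·Naₒ)/(Kᵢ + α·Naᵢ)].
10^(Vm/58.8) = 10^(-66.3/58.8) = 0.07455
So 0.07455·(Kᵢ + α·Naᵢ) = Kₒ + α·Naₒ → α = (0.07455·143.0 − 6.64) / (113.0 − 0.07455·27.5)
α = (10.66 − 6.64) / (113.0 − 2.05) = 4.021/110.9 = 0.03624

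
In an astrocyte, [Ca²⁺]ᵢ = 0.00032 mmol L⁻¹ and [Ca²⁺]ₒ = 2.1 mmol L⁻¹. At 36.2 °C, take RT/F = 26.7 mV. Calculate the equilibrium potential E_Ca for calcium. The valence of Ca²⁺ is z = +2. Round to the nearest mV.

E = (26.7/z) · ln([Ca²⁺]_out/[Ca²⁺]_in) with z = +2.
= (26.7/2) · ln(2.1/0.00032) = 13.35 · ln(6562)
= 13.35 · (8.7891) = 117.33 mV

117 mV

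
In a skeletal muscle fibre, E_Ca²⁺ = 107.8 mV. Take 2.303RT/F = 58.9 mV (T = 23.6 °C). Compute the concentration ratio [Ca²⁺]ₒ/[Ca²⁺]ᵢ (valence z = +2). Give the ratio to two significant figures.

4600

log₁₀([out]/[in]) = E·z/(58.9) = 107.8 × 2 / 58.9 = 3.6604
[out]/[in] = 10^(3.6604) = 4576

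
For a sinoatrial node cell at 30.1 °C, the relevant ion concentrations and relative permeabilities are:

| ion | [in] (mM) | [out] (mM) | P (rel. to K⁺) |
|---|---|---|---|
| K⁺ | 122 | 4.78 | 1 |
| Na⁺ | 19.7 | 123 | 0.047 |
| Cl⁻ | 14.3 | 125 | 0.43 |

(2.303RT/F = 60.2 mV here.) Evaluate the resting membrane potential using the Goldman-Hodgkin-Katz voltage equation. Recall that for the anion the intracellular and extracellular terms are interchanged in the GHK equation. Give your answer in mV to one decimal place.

Vm = 60.2 · log₁₀[(Σ P·[cation]ₒ + Σ P·[anion]ᵢ) / (Σ P·[cation]ᵢ + Σ P·[anion]ₒ)]
Numerator = 1×4.78 + 0.047×123 + 0.43×14.3 = 16.71
Denominator = 1×122 + 0.047×19.7 + 0.43×125 = 176.7
Vm = 60.2 · log₁₀(0.09458) = 60.2 × (-1.0242) = -61.66 mV

-61.7 mV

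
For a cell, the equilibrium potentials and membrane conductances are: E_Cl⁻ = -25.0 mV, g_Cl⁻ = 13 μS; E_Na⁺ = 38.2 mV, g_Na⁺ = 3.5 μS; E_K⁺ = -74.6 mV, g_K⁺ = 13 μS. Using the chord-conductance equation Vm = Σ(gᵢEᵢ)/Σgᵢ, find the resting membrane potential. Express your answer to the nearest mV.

-39 mV

Σ gᵢEᵢ = 13·(-25.0) + 3.5·(38.2) + 13·(-74.6) = -1161.10
Σ gᵢ = 13 + 3.5 + 13 = 29.5
Vm = -1161.10 / 29.5 = -39.36 mV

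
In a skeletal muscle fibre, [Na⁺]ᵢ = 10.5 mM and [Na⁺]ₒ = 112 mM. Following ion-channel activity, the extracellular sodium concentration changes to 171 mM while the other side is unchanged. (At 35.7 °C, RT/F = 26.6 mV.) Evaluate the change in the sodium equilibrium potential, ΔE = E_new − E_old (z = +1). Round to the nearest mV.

11 mV

E_old = (26.6/1)·ln(112/10.5) = 62.97 mV
E_new = (26.6/1)·ln(171/10.5) = 74.22 mV
ΔE = 74.22 − (62.97) = 11.26 mV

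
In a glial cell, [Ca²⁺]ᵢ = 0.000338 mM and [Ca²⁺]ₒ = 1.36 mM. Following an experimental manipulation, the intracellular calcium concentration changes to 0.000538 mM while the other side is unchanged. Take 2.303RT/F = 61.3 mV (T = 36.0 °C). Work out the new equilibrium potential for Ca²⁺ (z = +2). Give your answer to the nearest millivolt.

After the shift: [Ca²⁺]_out = 1.36, [Ca²⁺]_in = 0.000538 mM.
E_new = (61.3/2)·log₁₀(1.36/0.000538) = 30.65 · (3.4028) = 104.29 mV

104 mV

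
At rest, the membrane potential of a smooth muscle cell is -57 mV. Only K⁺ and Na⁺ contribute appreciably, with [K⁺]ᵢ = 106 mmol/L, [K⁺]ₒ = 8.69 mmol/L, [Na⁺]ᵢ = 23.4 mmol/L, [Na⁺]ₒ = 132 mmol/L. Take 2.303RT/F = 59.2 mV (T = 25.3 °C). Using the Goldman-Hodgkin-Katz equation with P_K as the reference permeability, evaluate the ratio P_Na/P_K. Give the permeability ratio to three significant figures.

Let α = P_Na/P_K. GHK: Vm = 59.2·log₁₀[(Kₒ + α·Naₒ)/(Kᵢ + α·Naᵢ)].
10^(Vm/59.2) = 10^(-57.0/59.2) = 0.10893
So 0.10893·(Kᵢ + α·Naᵢ) = Kₒ + α·Naₒ → α = (0.10893·106.0 − 8.69) / (132.0 − 0.10893·23.4)
α = (11.55 − 8.69) / (132.0 − 2.549) = 2.857/129.5 = 0.02207

0.0221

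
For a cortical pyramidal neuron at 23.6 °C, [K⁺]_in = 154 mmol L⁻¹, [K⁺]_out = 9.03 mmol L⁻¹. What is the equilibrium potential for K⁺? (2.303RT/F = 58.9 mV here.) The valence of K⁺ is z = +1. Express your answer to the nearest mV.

E = (58.9/z) · log₁₀([K⁺]_out/[K⁺]_in) with z = +1.
= (58.9/1) · log₁₀(9.03/154) = 58.90 · log₁₀(0.05864)
= 58.90 · (-1.2318) = -72.55 mV

-73 mV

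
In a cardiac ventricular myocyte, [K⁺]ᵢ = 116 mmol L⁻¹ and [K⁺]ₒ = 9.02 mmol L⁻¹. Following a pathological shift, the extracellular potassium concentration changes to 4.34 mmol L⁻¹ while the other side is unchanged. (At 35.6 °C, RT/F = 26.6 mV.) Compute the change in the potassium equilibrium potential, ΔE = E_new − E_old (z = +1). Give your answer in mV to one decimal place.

-19.5 mV

E_old = (26.6/1)·ln(9.02/116) = -67.94 mV
E_new = (26.6/1)·ln(4.34/116) = -87.40 mV
ΔE = -87.40 − (-67.94) = -19.46 mV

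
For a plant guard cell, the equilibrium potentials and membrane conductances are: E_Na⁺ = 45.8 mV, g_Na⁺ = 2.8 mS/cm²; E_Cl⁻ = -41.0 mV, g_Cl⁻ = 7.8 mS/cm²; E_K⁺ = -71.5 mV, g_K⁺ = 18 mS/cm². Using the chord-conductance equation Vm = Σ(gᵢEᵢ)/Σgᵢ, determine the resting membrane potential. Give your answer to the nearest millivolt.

Σ gᵢEᵢ = 2.8·(45.8) + 7.8·(-41.0) + 18·(-71.5) = -1478.56
Σ gᵢ = 2.8 + 7.8 + 18 = 28.6
Vm = -1478.56 / 28.6 = -51.70 mV

-52 mV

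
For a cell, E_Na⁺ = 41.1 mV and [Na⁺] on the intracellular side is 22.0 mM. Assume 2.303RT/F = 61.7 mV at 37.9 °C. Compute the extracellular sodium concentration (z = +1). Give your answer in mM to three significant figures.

102 mM

Nernst: E = (61.7/1) · log₁₀([out]/[in]), so log₁₀([out]/[in]) = 41.1 × 1 / 61.7 = 0.6661.
[out]/[in] = 10^(0.6661) = 4.636.
[out] = 4.636 × 22.0 = 102 mM.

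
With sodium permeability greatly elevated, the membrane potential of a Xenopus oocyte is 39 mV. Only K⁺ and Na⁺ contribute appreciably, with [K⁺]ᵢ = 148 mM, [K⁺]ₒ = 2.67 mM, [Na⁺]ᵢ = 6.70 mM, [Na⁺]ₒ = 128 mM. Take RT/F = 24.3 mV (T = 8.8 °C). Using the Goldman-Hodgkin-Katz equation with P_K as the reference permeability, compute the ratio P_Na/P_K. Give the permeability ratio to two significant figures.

7.8

Let α = P_Na/P_K. GHK: Vm = 24.3·ln[(Kₒ + α·Naₒ)/(Kᵢ + α·Naᵢ)].
e^(Vm/24.3) = e^(39.0/24.3) = 4.9776
So 4.9776·(Kᵢ + α·Naᵢ) = Kₒ + α·Naₒ → α = (4.9776·148.0 − 2.67) / (128.0 − 4.9776·6.7)
α = (736.7 − 2.67) / (128.0 − 33.35) = 734/94.65 = 7.755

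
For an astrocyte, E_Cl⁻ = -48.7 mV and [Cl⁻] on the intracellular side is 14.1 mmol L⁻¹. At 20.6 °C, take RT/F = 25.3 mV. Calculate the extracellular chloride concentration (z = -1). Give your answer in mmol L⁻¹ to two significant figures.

97 mmol L⁻¹

Nernst: E = (25.3/-1) · ln([out]/[in]), so ln([out]/[in]) = -48.7 × -1 / 25.3 = 1.9249.
[out]/[in] = e^(1.9249) = 6.854.
[out] = 6.854 × 14.1 = 96.65 mmol L⁻¹.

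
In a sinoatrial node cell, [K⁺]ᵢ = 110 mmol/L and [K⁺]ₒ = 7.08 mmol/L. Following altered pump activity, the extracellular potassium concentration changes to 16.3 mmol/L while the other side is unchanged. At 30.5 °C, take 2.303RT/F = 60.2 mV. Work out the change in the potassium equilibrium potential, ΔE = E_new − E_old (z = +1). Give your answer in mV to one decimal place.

E_old = (60.2/1)·log₁₀(7.08/110) = -71.72 mV
E_new = (60.2/1)·log₁₀(16.3/110) = -49.92 mV
ΔE = -49.92 − (-71.72) = 21.80 mV

21.8 mV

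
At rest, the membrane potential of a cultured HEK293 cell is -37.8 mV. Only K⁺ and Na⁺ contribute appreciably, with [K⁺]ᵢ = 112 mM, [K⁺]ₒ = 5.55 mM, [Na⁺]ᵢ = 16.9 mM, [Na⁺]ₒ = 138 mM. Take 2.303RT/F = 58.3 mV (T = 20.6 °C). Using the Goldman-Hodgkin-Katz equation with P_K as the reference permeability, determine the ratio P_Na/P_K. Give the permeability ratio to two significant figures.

0.15

Let α = P_Na/P_K. GHK: Vm = 58.3·log₁₀[(Kₒ + α·Naₒ)/(Kᵢ + α·Naᵢ)].
10^(Vm/58.3) = 10^(-37.8/58.3) = 0.22471
So 0.22471·(Kᵢ + α·Naᵢ) = Kₒ + α·Naₒ → α = (0.22471·112.0 − 5.55) / (138.0 − 0.22471·16.9)
α = (25.17 − 5.55) / (138.0 − 3.798) = 19.62/134.2 = 0.1462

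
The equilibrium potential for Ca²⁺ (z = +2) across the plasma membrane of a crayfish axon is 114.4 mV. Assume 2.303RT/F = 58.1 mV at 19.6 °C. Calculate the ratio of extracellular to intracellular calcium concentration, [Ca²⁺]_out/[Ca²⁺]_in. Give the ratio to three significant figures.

8670

log₁₀([out]/[in]) = E·z/(58.1) = 114.4 × 2 / 58.1 = 3.9380
[out]/[in] = 10^(3.9380) = 8670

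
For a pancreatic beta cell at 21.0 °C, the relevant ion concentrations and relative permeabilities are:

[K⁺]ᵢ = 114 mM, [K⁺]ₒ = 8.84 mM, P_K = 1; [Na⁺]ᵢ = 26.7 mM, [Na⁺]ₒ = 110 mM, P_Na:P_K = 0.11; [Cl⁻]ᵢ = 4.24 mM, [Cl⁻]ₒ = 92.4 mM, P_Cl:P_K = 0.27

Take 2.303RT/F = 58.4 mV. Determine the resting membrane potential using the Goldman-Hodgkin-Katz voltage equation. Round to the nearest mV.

-47 mV

Vm = 58.4 · log₁₀[(Σ P·[cation]ₒ + Σ P·[anion]ᵢ) / (Σ P·[cation]ᵢ + Σ P·[anion]ₒ)]
Numerator = 1×8.84 + 0.11×110 + 0.27×4.24 = 22.08
Denominator = 1×114 + 0.11×26.7 + 0.27×92.4 = 141.9
Vm = 58.4 · log₁₀(0.15565) = 58.4 × (-0.8078) = -47.18 mV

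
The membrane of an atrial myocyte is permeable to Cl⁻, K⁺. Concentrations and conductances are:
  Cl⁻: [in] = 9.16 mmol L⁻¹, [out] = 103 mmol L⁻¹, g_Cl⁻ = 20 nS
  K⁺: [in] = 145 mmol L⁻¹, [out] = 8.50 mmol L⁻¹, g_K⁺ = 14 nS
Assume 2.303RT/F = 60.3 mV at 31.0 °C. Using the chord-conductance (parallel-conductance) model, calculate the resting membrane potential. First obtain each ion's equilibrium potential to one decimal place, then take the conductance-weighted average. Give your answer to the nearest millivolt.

-68 mV

E_Cl⁻ = (60.3/-1)·log₁₀(103/9.16) = -63.4 mV
E_K⁺ = (60.3/1)·log₁₀(8.50/145) = -74.3 mV
Vm = (Σ gᵢEᵢ)/(Σ gᵢ) = (20·-63.4 + 14·-74.3) / (20 + 14)
= -2308.20 / 34 = -67.89 mV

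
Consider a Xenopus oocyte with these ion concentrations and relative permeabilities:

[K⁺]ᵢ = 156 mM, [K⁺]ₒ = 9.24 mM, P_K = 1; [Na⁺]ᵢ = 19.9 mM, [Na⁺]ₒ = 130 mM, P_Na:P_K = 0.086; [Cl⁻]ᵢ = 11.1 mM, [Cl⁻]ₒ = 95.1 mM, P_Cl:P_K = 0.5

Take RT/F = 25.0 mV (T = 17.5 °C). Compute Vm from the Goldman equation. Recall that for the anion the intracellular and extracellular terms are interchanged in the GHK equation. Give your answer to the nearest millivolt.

Vm = 25.0 · ln[(Σ P·[cation]ₒ + Σ P·[anion]ᵢ) / (Σ P·[cation]ᵢ + Σ P·[anion]ₒ)]
Numerator = 1×9.24 + 0.086×130 + 0.5×11.1 = 25.97
Denominator = 1×156 + 0.086×19.9 + 0.5×95.1 = 205.3
Vm = 25.0 · ln(0.12652) = 25.0 × (-2.0673) = -51.68 mV

-52 mV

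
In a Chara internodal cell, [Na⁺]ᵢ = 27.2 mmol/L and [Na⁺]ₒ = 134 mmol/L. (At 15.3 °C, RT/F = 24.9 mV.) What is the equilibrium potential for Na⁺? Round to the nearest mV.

40 mV

E = (24.9/z) · ln([Na⁺]_out/[Na⁺]_in) with z = +1.
= (24.9/1) · ln(134/27.2) = 24.90 · ln(4.926)
= 24.90 · (1.5946) = 39.71 mV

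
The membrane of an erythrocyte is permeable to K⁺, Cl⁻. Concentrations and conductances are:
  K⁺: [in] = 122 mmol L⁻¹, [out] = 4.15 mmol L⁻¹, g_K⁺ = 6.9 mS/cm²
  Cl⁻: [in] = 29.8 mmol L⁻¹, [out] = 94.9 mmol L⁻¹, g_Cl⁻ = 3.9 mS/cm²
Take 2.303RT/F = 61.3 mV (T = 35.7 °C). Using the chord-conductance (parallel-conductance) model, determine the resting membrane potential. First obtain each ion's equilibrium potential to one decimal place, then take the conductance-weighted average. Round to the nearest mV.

E_K⁺ = (61.3/1)·log₁₀(4.15/122) = -90.0 mV
E_Cl⁻ = (61.3/-1)·log₁₀(94.9/29.8) = -30.8 mV
Vm = (Σ gᵢEᵢ)/(Σ gᵢ) = (6.9·-90.0 + 3.9·-30.8) / (6.9 + 3.9)
= -741.12 / 10.8 = -68.62 mV

-69 mV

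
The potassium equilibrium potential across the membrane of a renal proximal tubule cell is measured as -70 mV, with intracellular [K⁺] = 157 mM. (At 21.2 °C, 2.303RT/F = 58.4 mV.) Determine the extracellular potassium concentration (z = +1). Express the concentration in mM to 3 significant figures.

Nernst: E = (58.4/1) · log₁₀([out]/[in]), so log₁₀([out]/[in]) = -70.0 × 1 / 58.4 = -1.1986.
[out]/[in] = 10^(-1.1986) = 0.0633.
[out] = 0.0633 × 157 = 9.937 mM.

9.94 mM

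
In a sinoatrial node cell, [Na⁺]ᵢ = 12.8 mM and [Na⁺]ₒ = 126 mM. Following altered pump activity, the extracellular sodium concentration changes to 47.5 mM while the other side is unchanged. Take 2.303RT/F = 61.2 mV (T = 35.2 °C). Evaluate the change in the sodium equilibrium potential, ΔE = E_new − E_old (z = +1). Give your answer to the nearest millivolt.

E_old = (61.2/1)·log₁₀(126/12.8) = 60.78 mV
E_new = (61.2/1)·log₁₀(47.5/12.8) = 34.85 mV
ΔE = 34.85 − (60.78) = -25.93 mV

-26 mV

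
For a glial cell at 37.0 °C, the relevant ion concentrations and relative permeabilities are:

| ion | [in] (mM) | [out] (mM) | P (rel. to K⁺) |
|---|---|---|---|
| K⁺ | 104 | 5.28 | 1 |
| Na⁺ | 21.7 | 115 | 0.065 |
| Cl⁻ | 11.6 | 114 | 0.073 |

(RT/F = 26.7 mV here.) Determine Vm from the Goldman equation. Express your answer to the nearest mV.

Vm = 26.7 · ln[(Σ P·[cation]ₒ + Σ P·[anion]ᵢ) / (Σ P·[cation]ᵢ + Σ P·[anion]ₒ)]
Numerator = 1×5.28 + 0.065×115 + 0.073×11.6 = 13.6
Denominator = 1×104 + 0.065×21.7 + 0.073×114 = 113.7
Vm = 26.7 · ln(0.11959) = 26.7 × (-2.1236) = -56.70 mV

-57 mV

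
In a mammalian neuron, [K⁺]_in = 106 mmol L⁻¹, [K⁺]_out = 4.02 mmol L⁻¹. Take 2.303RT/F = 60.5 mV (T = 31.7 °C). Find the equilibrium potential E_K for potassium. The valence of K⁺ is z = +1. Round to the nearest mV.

-86 mV

E = (60.5/z) · log₁₀([K⁺]_out/[K⁺]_in) with z = +1.
= (60.5/1) · log₁₀(4.02/106) = 60.50 · log₁₀(0.03792)
= 60.50 · (-1.4211) = -85.98 mV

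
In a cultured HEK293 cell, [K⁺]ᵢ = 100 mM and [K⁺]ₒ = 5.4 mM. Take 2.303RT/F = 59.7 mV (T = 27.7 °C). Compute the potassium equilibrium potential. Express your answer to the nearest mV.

-76 mV

E = (59.7/z) · log₁₀([K⁺]_out/[K⁺]_in) with z = +1.
= (59.7/1) · log₁₀(5.4/100) = 59.70 · log₁₀(0.054)
= 59.70 · (-1.2676) = -75.68 mV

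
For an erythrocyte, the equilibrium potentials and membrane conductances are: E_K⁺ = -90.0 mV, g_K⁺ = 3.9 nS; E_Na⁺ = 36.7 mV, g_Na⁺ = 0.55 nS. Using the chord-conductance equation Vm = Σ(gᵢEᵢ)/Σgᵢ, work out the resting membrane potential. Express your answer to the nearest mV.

Σ gᵢEᵢ = 3.9·(-90.0) + 0.55·(36.7) = -330.81
Σ gᵢ = 3.9 + 0.55 = 4.45
Vm = -330.81 / 4.45 = -74.34 mV

-74 mV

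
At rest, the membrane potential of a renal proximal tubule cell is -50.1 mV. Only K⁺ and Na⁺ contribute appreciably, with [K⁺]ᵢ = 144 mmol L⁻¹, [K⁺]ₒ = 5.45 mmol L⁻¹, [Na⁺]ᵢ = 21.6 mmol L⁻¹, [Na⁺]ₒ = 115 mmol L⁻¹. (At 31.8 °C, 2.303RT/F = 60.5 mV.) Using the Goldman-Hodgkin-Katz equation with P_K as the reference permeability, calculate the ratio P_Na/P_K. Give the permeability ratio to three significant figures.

0.143

Let α = P_Na/P_K. GHK: Vm = 60.5·log₁₀[(Kₒ + α·Naₒ)/(Kᵢ + α·Naᵢ)].
10^(Vm/60.5) = 10^(-50.1/60.5) = 0.14856
So 0.14856·(Kᵢ + α·Naᵢ) = Kₒ + α·Naₒ → α = (0.14856·144.0 − 5.45) / (115.0 − 0.14856·21.6)
α = (21.39 − 5.45) / (115.0 − 3.209) = 15.94/111.8 = 0.1426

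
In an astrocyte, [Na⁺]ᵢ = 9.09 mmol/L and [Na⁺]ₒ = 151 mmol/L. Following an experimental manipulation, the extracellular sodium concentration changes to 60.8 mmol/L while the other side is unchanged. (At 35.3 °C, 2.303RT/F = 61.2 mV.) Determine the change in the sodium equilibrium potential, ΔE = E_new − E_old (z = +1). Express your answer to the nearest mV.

-24 mV

E_old = (61.2/1)·log₁₀(151/9.09) = 74.69 mV
E_new = (61.2/1)·log₁₀(60.8/9.09) = 50.51 mV
ΔE = 50.51 − (74.69) = -24.18 mV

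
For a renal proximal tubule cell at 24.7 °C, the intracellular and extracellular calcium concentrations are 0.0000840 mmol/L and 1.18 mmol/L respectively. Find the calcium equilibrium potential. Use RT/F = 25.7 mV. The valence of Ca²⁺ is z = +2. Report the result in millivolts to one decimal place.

E = (25.7/z) · ln([Ca²⁺]_out/[Ca²⁺]_in) with z = +2.
= (25.7/2) · ln(1.18/0.0000840) = 12.85 · ln(1.405e+04)
= 12.85 · (9.5502) = 122.72 mV

122.7 mV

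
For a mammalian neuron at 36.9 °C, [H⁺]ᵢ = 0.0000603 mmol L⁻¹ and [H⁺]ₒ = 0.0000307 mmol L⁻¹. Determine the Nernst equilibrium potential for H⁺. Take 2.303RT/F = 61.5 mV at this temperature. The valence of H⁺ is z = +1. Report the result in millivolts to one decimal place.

-18.0 mV

E = (61.5/z) · log₁₀([H⁺]_out/[H⁺]_in) with z = +1.
= (61.5/1) · log₁₀(0.0000307/0.0000603) = 61.50 · log₁₀(0.5091)
= 61.50 · (-0.2932) = -18.03 mV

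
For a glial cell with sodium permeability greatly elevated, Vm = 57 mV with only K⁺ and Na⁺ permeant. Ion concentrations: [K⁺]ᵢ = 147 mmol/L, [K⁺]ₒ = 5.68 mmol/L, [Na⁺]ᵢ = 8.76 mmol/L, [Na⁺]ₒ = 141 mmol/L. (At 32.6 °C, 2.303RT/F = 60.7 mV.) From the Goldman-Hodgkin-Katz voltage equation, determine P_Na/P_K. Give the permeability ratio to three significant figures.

19.6

Let α = P_Na/P_K. GHK: Vm = 60.7·log₁₀[(Kₒ + α·Naₒ)/(Kᵢ + α·Naᵢ)].
10^(Vm/60.7) = 10^(57.0/60.7) = 8.6905
So 8.6905·(Kᵢ + α·Naᵢ) = Kₒ + α·Naₒ → α = (8.6905·147.0 − 5.68) / (141.0 − 8.6905·8.76)
α = (1278 − 5.68) / (141.0 − 76.13) = 1272/64.87 = 19.61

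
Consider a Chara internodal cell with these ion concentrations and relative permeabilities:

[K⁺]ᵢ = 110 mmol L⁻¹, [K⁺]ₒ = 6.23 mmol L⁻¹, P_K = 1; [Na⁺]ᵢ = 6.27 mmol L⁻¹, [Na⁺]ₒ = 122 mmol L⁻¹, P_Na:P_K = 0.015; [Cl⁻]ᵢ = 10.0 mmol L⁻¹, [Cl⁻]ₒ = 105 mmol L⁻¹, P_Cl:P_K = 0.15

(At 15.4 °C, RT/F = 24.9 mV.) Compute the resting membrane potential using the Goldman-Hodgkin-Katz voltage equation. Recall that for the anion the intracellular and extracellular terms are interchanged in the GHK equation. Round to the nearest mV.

Vm = 24.9 · ln[(Σ P·[cation]ₒ + Σ P·[anion]ᵢ) / (Σ P·[cation]ᵢ + Σ P·[anion]ₒ)]
Numerator = 1×6.23 + 0.015×122 + 0.15×10.0 = 9.56
Denominator = 1×110 + 0.015×6.27 + 0.15×105 = 125.8
Vm = 24.9 · ln(0.075967) = 24.9 × (-2.5775) = -64.18 mV

-64 mV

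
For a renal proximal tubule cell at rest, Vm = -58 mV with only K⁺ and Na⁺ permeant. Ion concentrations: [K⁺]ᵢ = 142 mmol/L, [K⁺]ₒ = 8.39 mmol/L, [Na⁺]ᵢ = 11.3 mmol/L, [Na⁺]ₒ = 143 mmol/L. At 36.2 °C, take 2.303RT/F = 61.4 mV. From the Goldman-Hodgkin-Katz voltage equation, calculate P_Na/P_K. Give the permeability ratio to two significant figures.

0.055

Let α = P_Na/P_K. GHK: Vm = 61.4·log₁₀[(Kₒ + α·Naₒ)/(Kᵢ + α·Naᵢ)].
10^(Vm/61.4) = 10^(-58.0/61.4) = 0.1136
So 0.1136·(Kᵢ + α·Naᵢ) = Kₒ + α·Naₒ → α = (0.1136·142.0 − 8.39) / (143.0 − 0.1136·11.3)
α = (16.13 − 8.39) / (143.0 − 1.284) = 7.741/141.7 = 0.05462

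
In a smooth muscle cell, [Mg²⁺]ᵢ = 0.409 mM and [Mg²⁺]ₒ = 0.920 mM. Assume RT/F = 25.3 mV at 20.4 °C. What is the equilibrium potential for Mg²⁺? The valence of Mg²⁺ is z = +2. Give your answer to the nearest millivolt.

E = (25.3/z) · ln([Mg²⁺]_out/[Mg²⁺]_in) with z = +2.
= (25.3/2) · ln(0.920/0.409) = 12.65 · ln(2.249)
= 12.65 · (0.8107) = 10.25 mV

10 mV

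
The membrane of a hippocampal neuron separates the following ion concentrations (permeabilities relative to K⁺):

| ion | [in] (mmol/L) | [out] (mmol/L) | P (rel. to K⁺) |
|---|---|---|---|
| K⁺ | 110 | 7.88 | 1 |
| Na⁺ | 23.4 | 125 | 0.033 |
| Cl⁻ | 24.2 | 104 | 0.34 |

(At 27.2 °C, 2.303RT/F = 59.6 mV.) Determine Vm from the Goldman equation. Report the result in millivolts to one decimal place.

Vm = 59.6 · log₁₀[(Σ P·[cation]ₒ + Σ P·[anion]ᵢ) / (Σ P·[cation]ᵢ + Σ P·[anion]ₒ)]
Numerator = 1×7.88 + 0.033×125 + 0.34×24.2 = 20.23
Denominator = 1×110 + 0.033×23.4 + 0.34×104 = 146.1
Vm = 59.6 · log₁₀(0.13846) = 59.6 × (-0.8587) = -51.18 mV

-51.2 mV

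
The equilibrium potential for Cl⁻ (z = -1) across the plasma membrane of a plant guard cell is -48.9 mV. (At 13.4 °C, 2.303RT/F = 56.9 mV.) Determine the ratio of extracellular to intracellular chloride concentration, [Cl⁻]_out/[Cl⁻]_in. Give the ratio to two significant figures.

log₁₀([out]/[in]) = E·z/(56.9) = -48.9 × -1 / 56.9 = 0.8594
[out]/[in] = 10^(0.8594) = 7.234

7.2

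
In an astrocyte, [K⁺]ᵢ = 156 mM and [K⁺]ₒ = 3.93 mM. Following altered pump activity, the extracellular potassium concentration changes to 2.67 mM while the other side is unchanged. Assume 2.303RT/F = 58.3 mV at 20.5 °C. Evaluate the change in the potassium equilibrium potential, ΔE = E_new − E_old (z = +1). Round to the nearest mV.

E_old = (58.3/1)·log₁₀(3.93/156) = -93.21 mV
E_new = (58.3/1)·log₁₀(2.67/156) = -102.99 mV
ΔE = -102.99 − (-93.21) = -9.79 mV

-10 mV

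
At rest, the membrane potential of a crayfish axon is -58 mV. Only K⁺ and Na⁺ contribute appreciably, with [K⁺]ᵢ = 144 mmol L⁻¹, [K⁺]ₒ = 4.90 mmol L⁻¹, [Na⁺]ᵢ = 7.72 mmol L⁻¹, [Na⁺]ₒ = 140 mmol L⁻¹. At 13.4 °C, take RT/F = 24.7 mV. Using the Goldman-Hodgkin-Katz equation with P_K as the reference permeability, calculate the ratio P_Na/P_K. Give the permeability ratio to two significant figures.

0.064

Let α = P_Na/P_K. GHK: Vm = 24.7·ln[(Kₒ + α·Naₒ)/(Kᵢ + α·Naᵢ)].
e^(Vm/24.7) = e^(-58.0/24.7) = 0.095543
So 0.095543·(Kᵢ + α·Naᵢ) = Kₒ + α·Naₒ → α = (0.095543·144.0 − 4.9) / (140.0 − 0.095543·7.72)
α = (13.76 − 4.9) / (140.0 − 0.7376) = 8.858/139.3 = 0.06361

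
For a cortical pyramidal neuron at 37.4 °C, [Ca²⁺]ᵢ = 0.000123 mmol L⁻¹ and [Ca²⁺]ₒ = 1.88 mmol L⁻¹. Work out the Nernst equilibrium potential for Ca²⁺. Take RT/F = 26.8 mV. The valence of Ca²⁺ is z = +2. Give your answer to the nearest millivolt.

129 mV

E = (26.8/z) · ln([Ca²⁺]_out/[Ca²⁺]_in) with z = +2.
= (26.8/2) · ln(1.88/0.000123) = 13.40 · ln(1.528e+04)
= 13.40 · (9.6346) = 129.10 mV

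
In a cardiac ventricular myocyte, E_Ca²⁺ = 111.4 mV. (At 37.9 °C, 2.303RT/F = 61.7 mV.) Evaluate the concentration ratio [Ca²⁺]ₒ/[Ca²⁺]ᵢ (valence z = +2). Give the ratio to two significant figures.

log₁₀([out]/[in]) = E·z/(61.7) = 111.4 × 2 / 61.7 = 3.6110
[out]/[in] = 10^(3.6110) = 4083

4100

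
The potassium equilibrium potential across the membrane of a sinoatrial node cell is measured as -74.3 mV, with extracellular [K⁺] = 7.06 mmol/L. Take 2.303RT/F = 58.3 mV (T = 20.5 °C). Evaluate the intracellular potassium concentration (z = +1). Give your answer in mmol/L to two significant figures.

130 mmol/L

Nernst: E = (58.3/1) · log₁₀([out]/[in]), so log₁₀([out]/[in]) = -74.3 × 1 / 58.3 = -1.2744.
[out]/[in] = 10^(-1.2744) = 0.05316.
[in] = 7.06 / 0.05316 = 132.8 mmol/L.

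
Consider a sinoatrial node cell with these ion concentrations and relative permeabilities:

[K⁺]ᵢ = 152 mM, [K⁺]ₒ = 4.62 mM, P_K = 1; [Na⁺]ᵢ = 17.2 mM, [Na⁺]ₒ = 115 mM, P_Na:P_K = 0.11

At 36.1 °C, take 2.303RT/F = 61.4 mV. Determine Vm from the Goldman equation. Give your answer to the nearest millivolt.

Vm = 61.4 · log₁₀[(Σ P·[cation]ₒ + Σ P·[anion]ᵢ) / (Σ P·[cation]ᵢ + Σ P·[anion]ₒ)]
Numerator = 1×4.62 + 0.11×115 = 17.27
Denominator = 1×152 + 0.11×17.2 = 153.9
Vm = 61.4 · log₁₀(0.11222) = 61.4 × (-0.9499) = -58.33 mV

-58 mV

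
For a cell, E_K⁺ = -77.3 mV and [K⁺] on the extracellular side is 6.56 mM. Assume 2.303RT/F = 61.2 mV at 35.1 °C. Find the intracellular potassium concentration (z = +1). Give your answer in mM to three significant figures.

Nernst: E = (61.2/1) · log₁₀([out]/[in]), so log₁₀([out]/[in]) = -77.3 × 1 / 61.2 = -1.2631.
[out]/[in] = 10^(-1.2631) = 0.05457.
[in] = 6.56 / 0.05457 = 120.2 mM.

120 mM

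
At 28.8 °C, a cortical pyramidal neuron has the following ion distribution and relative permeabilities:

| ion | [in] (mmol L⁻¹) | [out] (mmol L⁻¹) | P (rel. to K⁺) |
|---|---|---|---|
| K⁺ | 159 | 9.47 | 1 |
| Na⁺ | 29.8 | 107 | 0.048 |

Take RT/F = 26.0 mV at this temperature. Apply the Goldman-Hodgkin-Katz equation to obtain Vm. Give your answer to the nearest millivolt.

Vm = 26.0 · ln[(Σ P·[cation]ₒ + Σ P·[anion]ᵢ) / (Σ P·[cation]ᵢ + Σ P·[anion]ₒ)]
Numerator = 1×9.47 + 0.048×107 = 14.61
Denominator = 1×159 + 0.048×29.8 = 160.4
Vm = 26.0 · ln(0.091043) = 26.0 × (-2.3964) = -62.31 mV

-62 mV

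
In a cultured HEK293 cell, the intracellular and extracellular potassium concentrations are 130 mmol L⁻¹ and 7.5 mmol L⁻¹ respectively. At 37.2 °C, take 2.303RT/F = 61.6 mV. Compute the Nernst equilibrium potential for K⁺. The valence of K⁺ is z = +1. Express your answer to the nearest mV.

-76 mV

E = (61.6/z) · log₁₀([K⁺]_out/[K⁺]_in) with z = +1.
= (61.6/1) · log₁₀(7.5/130) = 61.60 · log₁₀(0.05769)
= 61.60 · (-1.2389) = -76.32 mV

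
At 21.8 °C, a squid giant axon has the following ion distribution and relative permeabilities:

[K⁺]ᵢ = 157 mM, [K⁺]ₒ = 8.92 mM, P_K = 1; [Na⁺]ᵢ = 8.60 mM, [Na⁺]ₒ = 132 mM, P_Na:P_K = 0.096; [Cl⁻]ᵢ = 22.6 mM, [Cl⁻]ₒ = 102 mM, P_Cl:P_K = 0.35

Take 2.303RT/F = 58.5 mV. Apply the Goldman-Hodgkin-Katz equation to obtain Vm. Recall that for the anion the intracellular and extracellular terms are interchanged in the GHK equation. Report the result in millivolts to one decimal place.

-47.8 mV

Vm = 58.5 · log₁₀[(Σ P·[cation]ₒ + Σ P·[anion]ᵢ) / (Σ P·[cation]ᵢ + Σ P·[anion]ₒ)]
Numerator = 1×8.92 + 0.096×132 + 0.35×22.6 = 29.5
Denominator = 1×157 + 0.096×8.60 + 0.35×102 = 193.5
Vm = 58.5 · log₁₀(0.15244) = 58.5 × (-0.8169) = -47.79 mV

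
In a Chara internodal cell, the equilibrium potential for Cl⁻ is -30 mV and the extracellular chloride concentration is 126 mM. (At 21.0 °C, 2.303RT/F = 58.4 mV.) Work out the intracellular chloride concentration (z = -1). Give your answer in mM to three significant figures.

Nernst: E = (58.4/-1) · log₁₀([out]/[in]), so log₁₀([out]/[in]) = -30.0 × -1 / 58.4 = 0.5137.
[out]/[in] = 10^(0.5137) = 3.264.
[in] = 126 / 3.264 = 38.61 mM.

38.6 mM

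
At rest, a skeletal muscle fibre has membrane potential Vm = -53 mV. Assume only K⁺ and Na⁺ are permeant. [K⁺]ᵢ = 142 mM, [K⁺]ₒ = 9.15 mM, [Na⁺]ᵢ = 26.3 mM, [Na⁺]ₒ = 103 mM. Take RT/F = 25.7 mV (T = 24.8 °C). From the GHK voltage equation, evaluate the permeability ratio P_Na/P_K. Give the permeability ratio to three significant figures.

0.0894

Let α = P_Na/P_K. GHK: Vm = 25.7·ln[(Kₒ + α·Naₒ)/(Kᵢ + α·Naᵢ)].
e^(Vm/25.7) = e^(-53.0/25.7) = 0.12717
So 0.12717·(Kᵢ + α·Naᵢ) = Kₒ + α·Naₒ → α = (0.12717·142.0 − 9.15) / (103.0 − 0.12717·26.3)
α = (18.06 − 9.15) / (103.0 − 3.344) = 8.908/99.66 = 0.08938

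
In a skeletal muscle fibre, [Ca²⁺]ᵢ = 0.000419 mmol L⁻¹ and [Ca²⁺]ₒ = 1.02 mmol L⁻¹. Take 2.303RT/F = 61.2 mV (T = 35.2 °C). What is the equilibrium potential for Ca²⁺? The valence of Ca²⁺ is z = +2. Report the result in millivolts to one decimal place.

103.6 mV

E = (61.2/z) · log₁₀([Ca²⁺]_out/[Ca²⁺]_in) with z = +2.
= (61.2/2) · log₁₀(1.02/0.000419) = 30.60 · log₁₀(2434)
= 30.60 · (3.3864) = 103.62 mV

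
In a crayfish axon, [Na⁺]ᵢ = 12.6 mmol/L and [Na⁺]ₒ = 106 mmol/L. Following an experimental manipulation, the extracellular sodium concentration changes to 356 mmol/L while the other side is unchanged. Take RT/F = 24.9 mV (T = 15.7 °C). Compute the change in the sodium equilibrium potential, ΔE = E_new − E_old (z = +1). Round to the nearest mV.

30 mV

E_old = (24.9/1)·ln(106/12.6) = 53.03 mV
E_new = (24.9/1)·ln(356/12.6) = 83.20 mV
ΔE = 83.20 − (53.03) = 30.17 mV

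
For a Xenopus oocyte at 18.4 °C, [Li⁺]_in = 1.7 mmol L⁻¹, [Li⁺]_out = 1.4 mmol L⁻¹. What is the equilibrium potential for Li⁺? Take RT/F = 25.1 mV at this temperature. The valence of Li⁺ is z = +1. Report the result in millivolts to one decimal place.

E = (25.1/z) · ln([Li⁺]_out/[Li⁺]_in) with z = +1.
= (25.1/1) · ln(1.4/1.7) = 25.10 · ln(0.8235)
= 25.10 · (-0.1942) = -4.87 mV

-4.9 mV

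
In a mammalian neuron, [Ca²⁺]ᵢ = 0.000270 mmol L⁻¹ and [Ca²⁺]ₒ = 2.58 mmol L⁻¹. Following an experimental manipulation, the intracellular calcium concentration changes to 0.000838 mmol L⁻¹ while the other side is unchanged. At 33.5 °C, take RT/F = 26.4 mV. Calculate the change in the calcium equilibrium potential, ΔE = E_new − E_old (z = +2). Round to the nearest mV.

E_old = (26.4/2)·ln(2.58/0.000270) = 120.98 mV
E_new = (26.4/2)·ln(2.58/0.000838) = 106.03 mV
ΔE = 106.03 − (120.98) = -14.95 mV

-15 mV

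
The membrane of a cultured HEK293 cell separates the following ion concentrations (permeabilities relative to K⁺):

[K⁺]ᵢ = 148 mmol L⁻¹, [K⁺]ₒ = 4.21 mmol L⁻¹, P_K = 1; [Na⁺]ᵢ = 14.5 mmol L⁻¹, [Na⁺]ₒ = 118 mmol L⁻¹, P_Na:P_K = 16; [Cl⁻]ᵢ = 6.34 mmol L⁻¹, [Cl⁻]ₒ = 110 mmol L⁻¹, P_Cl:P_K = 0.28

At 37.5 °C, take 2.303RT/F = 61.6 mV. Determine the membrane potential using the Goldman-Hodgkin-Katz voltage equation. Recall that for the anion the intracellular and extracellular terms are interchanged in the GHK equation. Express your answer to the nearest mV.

Vm = 61.6 · log₁₀[(Σ P·[cation]ₒ + Σ P·[anion]ᵢ) / (Σ P·[cation]ᵢ + Σ P·[anion]ₒ)]
Numerator = 1×4.21 + 16×118 + 0.28×6.34 = 1894
Denominator = 1×148 + 16×14.5 + 0.28×110 = 410.8
Vm = 61.6 · log₁₀(4.6105) = 61.6 × (0.6637) = 40.89 mV

41 mV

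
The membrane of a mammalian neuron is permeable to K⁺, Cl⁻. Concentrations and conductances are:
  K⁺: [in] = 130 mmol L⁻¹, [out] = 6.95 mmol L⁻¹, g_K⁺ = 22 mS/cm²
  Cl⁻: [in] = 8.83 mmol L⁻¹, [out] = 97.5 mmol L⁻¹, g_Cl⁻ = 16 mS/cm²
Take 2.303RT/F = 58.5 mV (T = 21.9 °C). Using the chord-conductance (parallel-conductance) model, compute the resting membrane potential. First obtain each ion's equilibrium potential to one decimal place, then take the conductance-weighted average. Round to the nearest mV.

-69 mV

E_K⁺ = (58.5/1)·log₁₀(6.95/130) = -74.4 mV
E_Cl⁻ = (58.5/-1)·log₁₀(97.5/8.83) = -61.0 mV
Vm = (Σ gᵢEᵢ)/(Σ gᵢ) = (22·-74.4 + 16·-61.0) / (22 + 16)
= -2612.80 / 38 = -68.76 mV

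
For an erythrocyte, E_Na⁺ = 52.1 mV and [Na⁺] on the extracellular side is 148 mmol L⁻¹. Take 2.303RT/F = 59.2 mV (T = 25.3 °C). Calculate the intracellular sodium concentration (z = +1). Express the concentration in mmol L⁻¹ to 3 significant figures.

19.5 mmol L⁻¹

Nernst: E = (59.2/1) · log₁₀([out]/[in]), so log₁₀([out]/[in]) = 52.1 × 1 / 59.2 = 0.8801.
[out]/[in] = 10^(0.8801) = 7.587.
[in] = 148 / 7.587 = 19.51 mmol L⁻¹.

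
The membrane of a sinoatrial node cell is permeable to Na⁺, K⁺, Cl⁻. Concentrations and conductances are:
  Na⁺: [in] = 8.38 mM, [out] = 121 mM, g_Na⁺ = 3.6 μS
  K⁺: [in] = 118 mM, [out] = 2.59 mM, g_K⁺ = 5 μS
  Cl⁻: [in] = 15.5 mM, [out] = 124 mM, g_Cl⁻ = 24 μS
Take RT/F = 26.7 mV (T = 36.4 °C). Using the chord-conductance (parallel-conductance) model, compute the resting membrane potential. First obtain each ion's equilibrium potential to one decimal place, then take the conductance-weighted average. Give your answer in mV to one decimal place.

-48.6 mV

E_Na⁺ = (26.7/1)·ln(121/8.38) = 71.3 mV
E_K⁺ = (26.7/1)·ln(2.59/118) = -102.0 mV
E_Cl⁻ = (26.7/-1)·ln(124/15.5) = -55.5 mV
Vm = (Σ gᵢEᵢ)/(Σ gᵢ) = (3.6·71.3 + 5·-102.0 + 24·-55.5) / (3.6 + 5 + 24)
= -1585.32 / 32.6 = -48.63 mV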